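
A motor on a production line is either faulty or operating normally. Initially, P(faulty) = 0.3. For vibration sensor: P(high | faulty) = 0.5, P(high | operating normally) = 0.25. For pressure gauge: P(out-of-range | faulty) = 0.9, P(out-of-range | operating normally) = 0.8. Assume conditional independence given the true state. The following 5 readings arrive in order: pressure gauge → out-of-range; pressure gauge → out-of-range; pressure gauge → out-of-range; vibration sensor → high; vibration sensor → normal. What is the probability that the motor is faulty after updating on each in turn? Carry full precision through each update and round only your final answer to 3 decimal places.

After pressure gauge='out-of-range': P(faulty) = 0.9·0.3000 / (0.9·0.3000 + 0.8·0.7000) ≈ 0.3253
After pressure gauge='out-of-range': P(faulty) = 0.9·0.3253 / (0.9·0.3253 + 0.8·0.6747) ≈ 0.3517
After pressure gauge='out-of-range': P(faulty) = 0.9·0.3517 / (0.9·0.3517 + 0.8·0.6483) ≈ 0.3790
After vibration sensor='high': P(faulty) = 0.5·0.3790 / (0.5·0.3790 + 0.25·0.6210) ≈ 0.5496
After vibration sensor='normal': P(faulty) = 0.5·0.5496 / (0.5·0.5496 + 0.75·0.4504) ≈ 0.4486

0.449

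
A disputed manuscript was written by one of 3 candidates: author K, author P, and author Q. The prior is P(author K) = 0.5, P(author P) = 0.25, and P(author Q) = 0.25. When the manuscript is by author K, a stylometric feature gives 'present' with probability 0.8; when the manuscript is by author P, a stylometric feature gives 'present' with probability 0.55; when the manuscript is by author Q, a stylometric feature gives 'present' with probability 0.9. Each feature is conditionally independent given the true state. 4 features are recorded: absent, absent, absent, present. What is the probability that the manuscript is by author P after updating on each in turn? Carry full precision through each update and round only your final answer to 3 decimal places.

After 'absent': normaliser = 0.2·0.5000 + 0.45·0.2500 + 0.1·0.2500; P(author K) ≈ 0.4211, P(author P) ≈ 0.4737, P(author Q) ≈ 0.1053
After 'absent': normaliser = 0.2·0.4211 + 0.45·0.4737 + 0.1·0.1053; P(author K) ≈ 0.2735, P(author P) ≈ 0.6923, P(author Q) ≈ 0.0342
After 'absent': normaliser = 0.2·0.2735 + 0.45·0.6923 + 0.1·0.0342; P(author K) ≈ 0.1480, P(author P) ≈ 0.8428, P(author Q) ≈ 0.0092
After 'present': normaliser = 0.8·0.1480 + 0.55·0.8428 + 0.9·0.0092; P(author K) ≈ 0.2006, P(author P) ≈ 0.7853, P(author Q) ≈ 0.0141

0.785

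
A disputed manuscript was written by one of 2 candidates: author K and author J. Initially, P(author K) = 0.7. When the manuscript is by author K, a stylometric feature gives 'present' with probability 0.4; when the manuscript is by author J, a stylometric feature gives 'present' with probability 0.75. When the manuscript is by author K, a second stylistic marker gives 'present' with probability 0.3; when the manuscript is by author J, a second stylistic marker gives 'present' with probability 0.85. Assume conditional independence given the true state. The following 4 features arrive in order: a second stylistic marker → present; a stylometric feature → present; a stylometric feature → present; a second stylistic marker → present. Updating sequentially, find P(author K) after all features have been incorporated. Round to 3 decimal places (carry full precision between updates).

After a second stylistic marker='present': P(author K) = 0.3·0.7000 / (0.3·0.7000 + 0.85·0.3000) ≈ 0.4516
After a stylometric feature='present': P(author K) = 0.4·0.4516 / (0.4·0.4516 + 0.75·0.5484) ≈ 0.3052
After a stylometric feature='present': P(author K) = 0.4·0.3052 / (0.4·0.3052 + 0.75·0.6948) ≈ 0.1898
After a second stylistic marker='present': P(author K) = 0.3·0.1898 / (0.3·0.1898 + 0.85·0.8102) ≈ 0.0764

0.076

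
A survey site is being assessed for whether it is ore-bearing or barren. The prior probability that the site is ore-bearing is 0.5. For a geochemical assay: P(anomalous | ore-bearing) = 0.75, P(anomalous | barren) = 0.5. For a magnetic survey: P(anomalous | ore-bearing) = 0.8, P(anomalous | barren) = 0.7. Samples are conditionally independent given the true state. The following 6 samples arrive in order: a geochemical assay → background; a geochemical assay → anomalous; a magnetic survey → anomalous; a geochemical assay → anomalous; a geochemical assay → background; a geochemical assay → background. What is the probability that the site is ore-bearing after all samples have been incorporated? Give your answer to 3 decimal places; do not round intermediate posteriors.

Apply Bayes' rule sequentially, carrying P(ore) forward.
After a geochemical assay='background': P(ore) = 0.25·0.5000 / (0.25·0.5000 + 0.5·0.5000) ≈ 0.3333
After a geochemical assay='anomalous': P(ore) = 0.75·0.3333 / (0.75·0.3333 + 0.5·0.6667) ≈ 0.4286
After a magnetic survey='anomalous': P(ore) = 0.8·0.4286 / (0.8·0.4286 + 0.7·0.5714) ≈ 0.4615
After a geochemical assay='anomalous': P(ore) = 0.75·0.4615 / (0.75·0.4615 + 0.5·0.5385) ≈ 0.5625
After a geochemical assay='background': P(ore) = 0.25·0.5625 / (0.25·0.5625 + 0.5·0.4375) ≈ 0.3913
After a geochemical assay='background': P(ore) = 0.25·0.3913 / (0.25·0.3913 + 0.5·0.6087) ≈ 0.2432

0.243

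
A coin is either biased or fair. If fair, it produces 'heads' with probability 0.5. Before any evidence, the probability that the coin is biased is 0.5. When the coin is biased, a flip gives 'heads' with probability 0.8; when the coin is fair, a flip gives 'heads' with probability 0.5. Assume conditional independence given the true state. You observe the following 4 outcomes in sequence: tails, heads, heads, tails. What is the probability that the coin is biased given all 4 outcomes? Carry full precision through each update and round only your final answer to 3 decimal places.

0.291

After 'tails': P(biased) = 0.2·0.5000 / (0.2·0.5000 + 0.5·0.5000) ≈ 0.2857
After 'heads': P(biased) = 0.8·0.2857 / (0.8·0.2857 + 0.5·0.7143) ≈ 0.3902
After 'heads': P(biased) = 0.8·0.3902 / (0.8·0.3902 + 0.5·0.6098) ≈ 0.5059
After 'tails': P(biased) = 0.2·0.5059 / (0.2·0.5059 + 0.5·0.4941) ≈ 0.2906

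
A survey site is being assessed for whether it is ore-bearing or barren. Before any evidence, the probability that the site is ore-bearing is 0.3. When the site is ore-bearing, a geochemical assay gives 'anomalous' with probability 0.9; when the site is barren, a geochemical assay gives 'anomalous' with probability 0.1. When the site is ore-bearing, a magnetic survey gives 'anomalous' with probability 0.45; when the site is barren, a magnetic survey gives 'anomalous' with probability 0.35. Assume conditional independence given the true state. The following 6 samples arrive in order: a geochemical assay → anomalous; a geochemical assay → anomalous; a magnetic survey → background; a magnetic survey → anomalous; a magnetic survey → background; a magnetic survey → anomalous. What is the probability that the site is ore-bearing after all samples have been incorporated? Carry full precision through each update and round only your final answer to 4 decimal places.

After a geochemical assay='anomalous': P(ore) = 0.9·0.3000 / (0.9·0.3000 + 0.1·0.7000) ≈ 0.7941
After a geochemical assay='anomalous': P(ore) = 0.9·0.7941 / (0.9·0.7941 + 0.1·0.2059) ≈ 0.9720
After a magnetic survey='background': P(ore) = 0.55·0.9720 / (0.55·0.9720 + 0.65·0.0280) ≈ 0.9671
After a magnetic survey='anomalous': P(ore) = 0.45·0.9671 / (0.45·0.9671 + 0.35·0.0329) ≈ 0.9742
After a magnetic survey='background': P(ore) = 0.55·0.9742 / (0.55·0.9742 + 0.65·0.0258) ≈ 0.9697
After a magnetic survey='anomalous': P(ore) = 0.45·0.9697 / (0.45·0.9697 + 0.35·0.0303) ≈ 0.9762

0.9762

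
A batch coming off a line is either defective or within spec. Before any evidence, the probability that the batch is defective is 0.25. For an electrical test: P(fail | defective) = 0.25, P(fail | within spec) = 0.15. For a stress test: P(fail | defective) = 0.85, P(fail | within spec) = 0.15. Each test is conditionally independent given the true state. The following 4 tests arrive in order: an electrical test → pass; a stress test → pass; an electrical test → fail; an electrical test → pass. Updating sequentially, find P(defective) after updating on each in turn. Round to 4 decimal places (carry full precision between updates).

0.0709

After an electrical test='pass': P(defective) = 0.75·0.2500 / (0.75·0.2500 + 0.85·0.7500) ≈ 0.2273
After a stress test='pass': P(defective) = 0.15·0.2273 / (0.15·0.2273 + 0.85·0.7727) ≈ 0.0493
After an electrical test='fail': P(defective) = 0.25·0.0493 / (0.25·0.0493 + 0.15·0.9507) ≈ 0.0796
After an electrical test='pass': P(defective) = 0.75·0.0796 / (0.75·0.0796 + 0.85·0.9204) ≈ 0.0709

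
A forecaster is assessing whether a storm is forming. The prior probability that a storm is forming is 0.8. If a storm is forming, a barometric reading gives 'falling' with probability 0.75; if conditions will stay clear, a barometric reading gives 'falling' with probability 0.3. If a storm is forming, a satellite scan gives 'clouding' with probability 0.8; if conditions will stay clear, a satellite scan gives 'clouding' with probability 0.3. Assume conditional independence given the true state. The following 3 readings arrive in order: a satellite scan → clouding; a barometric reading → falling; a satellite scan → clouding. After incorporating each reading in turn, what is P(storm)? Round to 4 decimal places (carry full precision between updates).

0.9861

After a satellite scan='clouding': P(storm) = 0.8·0.8000 / (0.8·0.8000 + 0.3·0.2000) ≈ 0.9143
After a barometric reading='falling': P(storm) = 0.75·0.9143 / (0.75·0.9143 + 0.3·0.0857) ≈ 0.9639
After a satellite scan='clouding': P(storm) = 0.8·0.9639 / (0.8·0.9639 + 0.3·0.0361) ≈ 0.9861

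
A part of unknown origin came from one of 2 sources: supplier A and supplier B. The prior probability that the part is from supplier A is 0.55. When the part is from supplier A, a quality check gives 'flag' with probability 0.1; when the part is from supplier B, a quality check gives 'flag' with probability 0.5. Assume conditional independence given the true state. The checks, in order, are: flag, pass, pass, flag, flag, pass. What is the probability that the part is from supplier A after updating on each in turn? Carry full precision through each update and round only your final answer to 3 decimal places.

After 'flag': P(supplier A) = 0.1·0.5500 / (0.1·0.5500 + 0.5·0.4500) ≈ 0.1964
After 'pass': P(supplier A) = 0.9·0.1964 / (0.9·0.1964 + 0.5·0.8036) ≈ 0.3056
After 'pass': P(supplier A) = 0.9·0.3056 / (0.9·0.3056 + 0.5·0.6944) ≈ 0.4420
After 'flag': P(supplier A) = 0.1·0.4420 / (0.1·0.4420 + 0.5·0.5580) ≈ 0.1367
After 'flag': P(supplier A) = 0.1·0.1367 / (0.1·0.1367 + 0.5·0.8633) ≈ 0.0307
After 'pass': P(supplier A) = 0.9·0.0307 / (0.9·0.0307 + 0.5·0.9693) ≈ 0.0539

0.054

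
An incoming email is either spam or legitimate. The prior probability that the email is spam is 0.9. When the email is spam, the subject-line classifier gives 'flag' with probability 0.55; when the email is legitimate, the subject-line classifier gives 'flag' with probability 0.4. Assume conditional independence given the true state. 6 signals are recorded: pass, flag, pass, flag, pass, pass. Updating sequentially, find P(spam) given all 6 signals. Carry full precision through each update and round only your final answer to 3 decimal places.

After 'pass': P(spam) = 0.45·0.9000 / (0.45·0.9000 + 0.6·0.1000) ≈ 0.8710
After 'flag': P(spam) = 0.55·0.8710 / (0.55·0.8710 + 0.4·0.1290) ≈ 0.9027
After 'pass': P(spam) = 0.45·0.9027 / (0.45·0.9027 + 0.6·0.0973) ≈ 0.8744
After 'flag': P(spam) = 0.55·0.8744 / (0.55·0.8744 + 0.4·0.1256) ≈ 0.9054
After 'pass': P(spam) = 0.45·0.9054 / (0.45·0.9054 + 0.6·0.0946) ≈ 0.8777
After 'pass': P(spam) = 0.45·0.8777 / (0.45·0.8777 + 0.6·0.1223) ≈ 0.8434

0.843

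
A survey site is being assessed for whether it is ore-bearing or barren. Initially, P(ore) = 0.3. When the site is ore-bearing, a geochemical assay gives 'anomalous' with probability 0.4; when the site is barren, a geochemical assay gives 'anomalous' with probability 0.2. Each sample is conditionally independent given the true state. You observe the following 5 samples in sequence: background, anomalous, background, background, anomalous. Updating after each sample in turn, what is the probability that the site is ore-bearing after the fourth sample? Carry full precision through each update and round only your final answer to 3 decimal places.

0.266

After 'background': P(ore) = 0.6·0.3000 / (0.6·0.3000 + 0.8·0.7000) ≈ 0.2432
After 'anomalous': P(ore) = 0.4·0.2432 / (0.4·0.2432 + 0.2·0.7568) ≈ 0.3913
After 'background': P(ore) = 0.6·0.3913 / (0.6·0.3913 + 0.8·0.6087) ≈ 0.3253
After 'background': P(ore) = 0.6·0.3253 / (0.6·0.3253 + 0.8·0.6747) ≈ 0.2656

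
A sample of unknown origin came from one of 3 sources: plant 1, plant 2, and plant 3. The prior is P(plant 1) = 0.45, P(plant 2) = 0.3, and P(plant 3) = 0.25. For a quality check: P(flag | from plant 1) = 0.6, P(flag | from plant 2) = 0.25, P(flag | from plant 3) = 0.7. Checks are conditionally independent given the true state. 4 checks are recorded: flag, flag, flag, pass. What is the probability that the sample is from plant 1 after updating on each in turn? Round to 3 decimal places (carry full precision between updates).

After 'flag': normaliser = 0.6·0.4500 + 0.25·0.3000 + 0.7·0.2500; P(plant 1) ≈ 0.5192, P(plant 2) ≈ 0.1442, P(plant 3) ≈ 0.3365
After 'flag': normaliser = 0.6·0.5192 + 0.25·0.1442 + 0.7·0.3365; P(plant 1) ≈ 0.5342, P(plant 2) ≈ 0.0618, P(plant 3) ≈ 0.4040
After 'flag': normaliser = 0.6·0.5342 + 0.25·0.0618 + 0.7·0.4040; P(plant 1) ≈ 0.5180, P(plant 2) ≈ 0.0250, P(plant 3) ≈ 0.4570
After 'pass': normaliser = 0.4·0.5180 + 0.75·0.0250 + 0.3·0.4570; P(plant 1) ≈ 0.5708, P(plant 2) ≈ 0.0516, P(plant 3) ≈ 0.3776

0.571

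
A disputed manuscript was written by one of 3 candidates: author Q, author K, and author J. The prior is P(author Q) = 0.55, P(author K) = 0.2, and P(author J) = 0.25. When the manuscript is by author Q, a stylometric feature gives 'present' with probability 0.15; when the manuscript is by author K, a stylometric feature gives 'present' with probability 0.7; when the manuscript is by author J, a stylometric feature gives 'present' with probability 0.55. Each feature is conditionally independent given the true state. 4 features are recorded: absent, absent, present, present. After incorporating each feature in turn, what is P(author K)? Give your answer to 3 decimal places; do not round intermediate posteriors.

0.267

After 'absent': normaliser = 0.85·0.5500 + 0.3·0.2000 + 0.45·0.2500; P(author Q) ≈ 0.7305, P(author K) ≈ 0.0938, P(author J) ≈ 0.1758
After 'absent': normaliser = 0.85·0.7305 + 0.3·0.0938 + 0.45·0.1758; P(author Q) ≈ 0.8527, P(author K) ≈ 0.0386, P(author J) ≈ 0.1086
After 'present': normaliser = 0.15·0.8527 + 0.7·0.0386 + 0.55·0.1086; P(author Q) ≈ 0.5958, P(author K) ≈ 0.1259, P(author J) ≈ 0.2783
After 'present': normaliser = 0.15·0.5958 + 0.7·0.1259 + 0.55·0.2783; P(author Q) ≈ 0.2703, P(author K) ≈ 0.2667, P(author J) ≈ 0.4630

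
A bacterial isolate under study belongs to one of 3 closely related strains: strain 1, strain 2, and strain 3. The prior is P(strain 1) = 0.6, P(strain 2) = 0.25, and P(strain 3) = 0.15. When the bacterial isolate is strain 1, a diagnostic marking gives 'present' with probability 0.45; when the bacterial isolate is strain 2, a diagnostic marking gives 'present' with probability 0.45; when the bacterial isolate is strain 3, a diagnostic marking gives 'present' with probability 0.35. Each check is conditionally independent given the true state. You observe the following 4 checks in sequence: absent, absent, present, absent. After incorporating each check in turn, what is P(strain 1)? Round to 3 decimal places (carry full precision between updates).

0.575

After 'absent': normaliser = 0.55·0.6000 + 0.55·0.2500 + 0.65·0.1500; P(strain 1) ≈ 0.5841, P(strain 2) ≈ 0.2434, P(strain 3) ≈ 0.1726
After 'absent': normaliser = 0.55·0.5841 + 0.55·0.2434 + 0.65·0.1726; P(strain 1) ≈ 0.5663, P(strain 2) ≈ 0.2360, P(strain 3) ≈ 0.1977
After 'present': normaliser = 0.45·0.5663 + 0.45·0.2360 + 0.35·0.1977; P(strain 1) ≈ 0.5923, P(strain 2) ≈ 0.2468, P(strain 3) ≈ 0.1609
After 'absent': normaliser = 0.55·0.5923 + 0.55·0.2468 + 0.65·0.1609; P(strain 1) ≈ 0.5755, P(strain 2) ≈ 0.2398, P(strain 3) ≈ 0.1847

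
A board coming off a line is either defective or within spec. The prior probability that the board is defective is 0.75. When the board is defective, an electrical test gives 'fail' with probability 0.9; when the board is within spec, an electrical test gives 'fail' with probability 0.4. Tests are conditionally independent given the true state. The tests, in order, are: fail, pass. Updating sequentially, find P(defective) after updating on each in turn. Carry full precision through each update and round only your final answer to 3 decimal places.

After 'fail': P(defective) = 0.9·0.7500 / (0.9·0.7500 + 0.4·0.2500) ≈ 0.8710
After 'pass': P(defective) = 0.1·0.8710 / (0.1·0.8710 + 0.6·0.1290) ≈ 0.5294

0.529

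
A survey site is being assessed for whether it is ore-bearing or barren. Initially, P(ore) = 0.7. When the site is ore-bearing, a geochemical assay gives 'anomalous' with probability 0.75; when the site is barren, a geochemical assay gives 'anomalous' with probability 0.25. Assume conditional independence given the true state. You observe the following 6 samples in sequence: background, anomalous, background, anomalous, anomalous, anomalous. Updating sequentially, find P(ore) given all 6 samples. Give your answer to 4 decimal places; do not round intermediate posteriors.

0.9545

After 'background': P(ore) = 0.25·0.7000 / (0.25·0.7000 + 0.75·0.3000) ≈ 0.4375
After 'anomalous': P(ore) = 0.75·0.4375 / (0.75·0.4375 + 0.25·0.5625) ≈ 0.7000
After 'background': P(ore) = 0.25·0.7000 / (0.25·0.7000 + 0.75·0.3000) ≈ 0.4375
After 'anomalous': P(ore) = 0.75·0.4375 / (0.75·0.4375 + 0.25·0.5625) ≈ 0.7000
After 'anomalous': P(ore) = 0.75·0.7000 / (0.75·0.7000 + 0.25·0.3000) ≈ 0.8750
After 'anomalous': P(ore) = 0.75·0.8750 / (0.75·0.8750 + 0.25·0.1250) ≈ 0.9545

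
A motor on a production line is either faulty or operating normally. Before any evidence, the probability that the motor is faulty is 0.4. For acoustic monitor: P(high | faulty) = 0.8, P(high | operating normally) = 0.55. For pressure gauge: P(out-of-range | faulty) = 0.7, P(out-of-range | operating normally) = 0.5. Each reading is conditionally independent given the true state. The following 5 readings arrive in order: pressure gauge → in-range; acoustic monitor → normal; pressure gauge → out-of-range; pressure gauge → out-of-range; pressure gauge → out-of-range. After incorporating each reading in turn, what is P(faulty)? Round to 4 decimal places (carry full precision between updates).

0.3279

Apply Bayes' rule sequentially, carrying P(faulty) forward.
After pressure gauge='in-range': P(faulty) = 0.3·0.4000 / (0.3·0.4000 + 0.5·0.6000) ≈ 0.2857
After acoustic monitor='normal': P(faulty) = 0.2·0.2857 / (0.2·0.2857 + 0.45·0.7143) ≈ 0.1509
After pressure gauge='out-of-range': P(faulty) = 0.7·0.1509 / (0.7·0.1509 + 0.5·0.8491) ≈ 0.1993
After pressure gauge='out-of-range': P(faulty) = 0.7·0.1993 / (0.7·0.1993 + 0.5·0.8007) ≈ 0.2584
After pressure gauge='out-of-range': P(faulty) = 0.7·0.2584 / (0.7·0.2584 + 0.5·0.7416) ≈ 0.3279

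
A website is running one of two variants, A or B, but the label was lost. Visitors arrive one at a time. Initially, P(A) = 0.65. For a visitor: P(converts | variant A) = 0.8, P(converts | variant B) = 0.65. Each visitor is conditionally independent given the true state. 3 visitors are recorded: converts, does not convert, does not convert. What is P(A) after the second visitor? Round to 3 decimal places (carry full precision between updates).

0.566

After 'converts': P(A) = 0.8·0.6500 / (0.8·0.6500 + 0.65·0.3500) ≈ 0.6957
After 'does not convert': P(A) = 0.2·0.6957 / (0.2·0.6957 + 0.35·0.3043) ≈ 0.5664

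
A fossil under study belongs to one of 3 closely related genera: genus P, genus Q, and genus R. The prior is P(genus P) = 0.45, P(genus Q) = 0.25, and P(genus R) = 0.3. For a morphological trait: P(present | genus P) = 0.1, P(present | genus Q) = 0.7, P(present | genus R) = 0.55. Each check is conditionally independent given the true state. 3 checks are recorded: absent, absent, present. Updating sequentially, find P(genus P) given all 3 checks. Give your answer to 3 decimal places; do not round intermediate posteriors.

0.426

After 'absent': normaliser = 0.9·0.4500 + 0.3·0.2500 + 0.45·0.3000; P(genus P) ≈ 0.6585, P(genus Q) ≈ 0.1220, P(genus R) ≈ 0.2195
After 'absent': normaliser = 0.9·0.6585 + 0.3·0.1220 + 0.45·0.2195; P(genus P) ≈ 0.8141, P(genus Q) ≈ 0.0503, P(genus R) ≈ 0.1357
After 'present': normaliser = 0.1·0.8141 + 0.7·0.0503 + 0.55·0.1357; P(genus P) ≈ 0.4258, P(genus Q) ≈ 0.1840, P(genus R) ≈ 0.3903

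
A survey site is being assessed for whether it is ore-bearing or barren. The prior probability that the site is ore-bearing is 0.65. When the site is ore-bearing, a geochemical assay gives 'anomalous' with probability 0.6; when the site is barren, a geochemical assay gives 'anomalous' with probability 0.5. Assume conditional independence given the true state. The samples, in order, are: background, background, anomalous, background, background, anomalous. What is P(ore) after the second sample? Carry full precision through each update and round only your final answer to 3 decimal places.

0.543

Each posterior becomes the prior for the next update.
After 'background': P(ore) = 0.4·0.6500 / (0.4·0.6500 + 0.5·0.3500) ≈ 0.5977
After 'background': P(ore) = 0.4·0.5977 / (0.4·0.5977 + 0.5·0.4023) ≈ 0.5431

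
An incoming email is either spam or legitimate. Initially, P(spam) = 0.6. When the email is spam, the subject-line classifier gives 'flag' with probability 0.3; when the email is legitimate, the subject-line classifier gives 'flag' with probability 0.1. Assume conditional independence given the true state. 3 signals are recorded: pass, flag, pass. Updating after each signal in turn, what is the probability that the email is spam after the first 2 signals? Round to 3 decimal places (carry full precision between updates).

Apply Bayes' rule sequentially, carrying P(spam) forward.
After 'pass': P(spam) = 0.7·0.6000 / (0.7·0.6000 + 0.9·0.4000) ≈ 0.5385
After 'flag': P(spam) = 0.3·0.5385 / (0.3·0.5385 + 0.1·0.4615) ≈ 0.7778

0.778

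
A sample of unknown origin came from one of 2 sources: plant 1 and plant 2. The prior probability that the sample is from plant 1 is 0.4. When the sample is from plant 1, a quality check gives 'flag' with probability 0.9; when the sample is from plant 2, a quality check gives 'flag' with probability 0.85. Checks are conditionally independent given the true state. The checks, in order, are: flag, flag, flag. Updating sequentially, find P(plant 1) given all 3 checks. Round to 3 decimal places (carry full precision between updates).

0.442

After 'flag': P(plant 1) = 0.9·0.4000 / (0.9·0.4000 + 0.85·0.6000) ≈ 0.4138
After 'flag': P(plant 1) = 0.9·0.4138 / (0.9·0.4138 + 0.85·0.5862) ≈ 0.4277
After 'flag': P(plant 1) = 0.9·0.4277 / (0.9·0.4277 + 0.85·0.5723) ≈ 0.4418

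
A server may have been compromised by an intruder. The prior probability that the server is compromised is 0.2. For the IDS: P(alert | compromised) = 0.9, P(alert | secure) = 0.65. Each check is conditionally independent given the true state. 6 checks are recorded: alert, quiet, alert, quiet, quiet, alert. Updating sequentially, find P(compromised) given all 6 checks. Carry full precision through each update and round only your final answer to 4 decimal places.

0.0152

After 'alert': P(compromised) = 0.9·0.2000 / (0.9·0.2000 + 0.65·0.8000) ≈ 0.2571
After 'quiet': P(compromised) = 0.1·0.2571 / (0.1·0.2571 + 0.35·0.7429) ≈ 0.0900
After 'alert': P(compromised) = 0.9·0.0900 / (0.9·0.0900 + 0.65·0.9100) ≈ 0.1204
After 'quiet': P(compromised) = 0.1·0.1204 / (0.1·0.1204 + 0.35·0.8796) ≈ 0.0377
After 'quiet': P(compromised) = 0.1·0.0377 / (0.1·0.0377 + 0.35·0.9623) ≈ 0.0111
After 'alert': P(compromised) = 0.9·0.0111 / (0.9·0.0111 + 0.65·0.9889) ≈ 0.0152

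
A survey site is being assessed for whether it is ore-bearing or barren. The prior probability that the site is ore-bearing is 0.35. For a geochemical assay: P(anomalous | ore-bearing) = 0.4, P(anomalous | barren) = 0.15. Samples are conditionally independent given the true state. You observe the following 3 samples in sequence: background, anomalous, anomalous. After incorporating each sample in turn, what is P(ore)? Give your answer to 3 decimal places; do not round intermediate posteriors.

After 'background': P(ore) = 0.6·0.3500 / (0.6·0.3500 + 0.85·0.6500) ≈ 0.2754
After 'anomalous': P(ore) = 0.4·0.2754 / (0.4·0.2754 + 0.15·0.7246) ≈ 0.5034
After 'anomalous': P(ore) = 0.4·0.5034 / (0.4·0.5034 + 0.15·0.4966) ≈ 0.7299

0.730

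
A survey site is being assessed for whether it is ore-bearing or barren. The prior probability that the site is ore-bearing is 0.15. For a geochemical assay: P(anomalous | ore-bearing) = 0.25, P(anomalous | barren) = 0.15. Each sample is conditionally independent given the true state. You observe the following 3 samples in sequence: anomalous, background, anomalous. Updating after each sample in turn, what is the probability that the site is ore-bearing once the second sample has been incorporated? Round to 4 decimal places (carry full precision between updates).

0.2060

After 'anomalous': P(ore) = 0.25·0.1500 / (0.25·0.1500 + 0.15·0.8500) ≈ 0.2273
After 'background': P(ore) = 0.75·0.2273 / (0.75·0.2273 + 0.85·0.7727) ≈ 0.2060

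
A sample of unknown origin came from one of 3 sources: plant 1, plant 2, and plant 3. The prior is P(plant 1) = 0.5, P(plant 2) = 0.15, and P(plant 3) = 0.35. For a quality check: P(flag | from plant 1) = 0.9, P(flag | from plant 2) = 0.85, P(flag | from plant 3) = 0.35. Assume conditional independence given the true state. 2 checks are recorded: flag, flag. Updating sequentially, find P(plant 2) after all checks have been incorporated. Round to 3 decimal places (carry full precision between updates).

After 'flag': normaliser = 0.9·0.5000 + 0.85·0.1500 + 0.35·0.3500; P(plant 1) ≈ 0.6429, P(plant 2) ≈ 0.1821, P(plant 3) ≈ 0.1750
After 'flag': normaliser = 0.9·0.6429 + 0.85·0.1821 + 0.35·0.1750; P(plant 1) ≈ 0.7281, P(plant 2) ≈ 0.1948, P(plant 3) ≈ 0.0771

0.195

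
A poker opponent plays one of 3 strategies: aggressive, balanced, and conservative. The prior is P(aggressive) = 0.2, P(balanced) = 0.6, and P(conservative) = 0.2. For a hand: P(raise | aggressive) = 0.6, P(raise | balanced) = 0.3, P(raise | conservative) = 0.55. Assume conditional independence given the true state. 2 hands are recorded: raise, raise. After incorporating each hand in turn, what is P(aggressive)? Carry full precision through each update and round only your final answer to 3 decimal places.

After 'raise': normaliser = 0.6·0.2000 + 0.3·0.6000 + 0.55·0.2000; P(aggressive) ≈ 0.2927, P(balanced) ≈ 0.4390, P(conservative) ≈ 0.2683
After 'raise': normaliser = 0.6·0.2927 + 0.3·0.4390 + 0.55·0.2683; P(aggressive) ≈ 0.3861, P(balanced) ≈ 0.2895, P(conservative) ≈ 0.3244

0.386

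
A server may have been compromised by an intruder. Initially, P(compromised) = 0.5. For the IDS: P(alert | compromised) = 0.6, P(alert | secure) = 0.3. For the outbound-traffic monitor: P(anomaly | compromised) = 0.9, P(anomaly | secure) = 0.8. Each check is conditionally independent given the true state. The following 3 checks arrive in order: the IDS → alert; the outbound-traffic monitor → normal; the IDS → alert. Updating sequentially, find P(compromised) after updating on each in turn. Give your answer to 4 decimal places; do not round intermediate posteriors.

0.6667

Each posterior becomes the prior for the next update.
After the IDS='alert': P(compromised) = 0.6·0.5000 / (0.6·0.5000 + 0.3·0.5000) ≈ 0.6667
After the outbound-traffic monitor='normal': P(compromised) = 0.1·0.6667 / (0.1·0.6667 + 0.2·0.3333) ≈ 0.5000
After the IDS='alert': P(compromised) = 0.6·0.5000 / (0.6·0.5000 + 0.3·0.5000) ≈ 0.6667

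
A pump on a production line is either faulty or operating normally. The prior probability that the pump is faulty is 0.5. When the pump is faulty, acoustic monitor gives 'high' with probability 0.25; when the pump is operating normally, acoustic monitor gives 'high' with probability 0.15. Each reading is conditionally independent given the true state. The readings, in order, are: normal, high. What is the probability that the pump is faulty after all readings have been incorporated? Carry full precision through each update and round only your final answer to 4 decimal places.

0.5952

After 'normal': P(faulty) = 0.75·0.5000 / (0.75·0.5000 + 0.85·0.5000) ≈ 0.4688
After 'high': P(faulty) = 0.25·0.4688 / (0.25·0.4688 + 0.15·0.5312) ≈ 0.5952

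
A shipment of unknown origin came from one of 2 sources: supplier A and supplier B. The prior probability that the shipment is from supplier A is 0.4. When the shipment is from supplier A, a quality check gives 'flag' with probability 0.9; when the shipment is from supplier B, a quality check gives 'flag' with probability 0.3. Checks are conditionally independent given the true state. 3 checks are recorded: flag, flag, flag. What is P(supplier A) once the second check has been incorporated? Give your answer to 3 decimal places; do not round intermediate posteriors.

0.857

After 'flag': P(supplier A) = 0.9·0.4000 / (0.9·0.4000 + 0.3·0.6000) ≈ 0.6667
After 'flag': P(supplier A) = 0.9·0.6667 / (0.9·0.6667 + 0.3·0.3333) ≈ 0.8571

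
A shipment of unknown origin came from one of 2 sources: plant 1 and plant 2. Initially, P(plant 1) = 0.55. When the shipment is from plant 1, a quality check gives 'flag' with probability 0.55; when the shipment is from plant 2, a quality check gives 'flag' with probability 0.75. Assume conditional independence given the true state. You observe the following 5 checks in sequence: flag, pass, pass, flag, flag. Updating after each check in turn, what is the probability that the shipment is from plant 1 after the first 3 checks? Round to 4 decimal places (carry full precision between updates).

0.7439

After 'flag': P(plant 1) = 0.55·0.5500 / (0.55·0.5500 + 0.75·0.4500) ≈ 0.4727
After 'pass': P(plant 1) = 0.45·0.4727 / (0.45·0.4727 + 0.25·0.5273) ≈ 0.6173
After 'pass': P(plant 1) = 0.45·0.6173 / (0.45·0.6173 + 0.25·0.3827) ≈ 0.7439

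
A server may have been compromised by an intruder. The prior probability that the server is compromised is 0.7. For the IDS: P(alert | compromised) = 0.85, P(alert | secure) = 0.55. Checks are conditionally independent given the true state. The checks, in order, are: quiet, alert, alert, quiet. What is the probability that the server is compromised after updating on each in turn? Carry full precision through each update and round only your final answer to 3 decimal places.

0.382

After 'quiet': P(compromised) = 0.15·0.7000 / (0.15·0.7000 + 0.45·0.3000) ≈ 0.4375
After 'alert': P(compromised) = 0.85·0.4375 / (0.85·0.4375 + 0.55·0.5625) ≈ 0.5459
After 'alert': P(compromised) = 0.85·0.5459 / (0.85·0.5459 + 0.55·0.4541) ≈ 0.6501
After 'quiet': P(compromised) = 0.15·0.6501 / (0.15·0.6501 + 0.45·0.3499) ≈ 0.3824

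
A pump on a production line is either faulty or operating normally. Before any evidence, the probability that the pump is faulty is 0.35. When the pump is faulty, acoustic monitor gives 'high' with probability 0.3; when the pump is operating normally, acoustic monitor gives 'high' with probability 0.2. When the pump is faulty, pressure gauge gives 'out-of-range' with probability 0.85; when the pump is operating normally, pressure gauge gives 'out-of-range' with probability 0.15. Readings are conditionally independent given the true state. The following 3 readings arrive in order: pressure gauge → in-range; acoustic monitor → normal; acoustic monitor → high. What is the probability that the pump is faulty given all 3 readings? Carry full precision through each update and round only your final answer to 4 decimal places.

After pressure gauge='in-range': P(faulty) = 0.15·0.3500 / (0.15·0.3500 + 0.85·0.6500) ≈ 0.0868
After acoustic monitor='normal': P(faulty) = 0.7·0.0868 / (0.7·0.0868 + 0.8·0.9132) ≈ 0.0768
After acoustic monitor='high': P(faulty) = 0.3·0.0768 / (0.3·0.0768 + 0.2·0.9232) ≈ 0.1109

0.1109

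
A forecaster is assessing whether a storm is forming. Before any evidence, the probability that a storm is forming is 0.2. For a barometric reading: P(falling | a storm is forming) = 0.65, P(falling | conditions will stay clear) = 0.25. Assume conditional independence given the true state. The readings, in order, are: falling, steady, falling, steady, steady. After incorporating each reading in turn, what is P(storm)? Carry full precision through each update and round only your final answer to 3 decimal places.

0.147

Each posterior becomes the prior for the next update.
After 'falling': P(storm) = 0.65·0.2000 / (0.65·0.2000 + 0.25·0.8000) ≈ 0.3939
After 'steady': P(storm) = 0.35·0.3939 / (0.35·0.3939 + 0.75·0.6061) ≈ 0.2327
After 'falling': P(storm) = 0.65·0.2327 / (0.65·0.2327 + 0.25·0.7673) ≈ 0.4409
After 'steady': P(storm) = 0.35·0.4409 / (0.35·0.4409 + 0.75·0.5591) ≈ 0.2690
After 'steady': P(storm) = 0.35·0.2690 / (0.35·0.2690 + 0.75·0.7310) ≈ 0.1466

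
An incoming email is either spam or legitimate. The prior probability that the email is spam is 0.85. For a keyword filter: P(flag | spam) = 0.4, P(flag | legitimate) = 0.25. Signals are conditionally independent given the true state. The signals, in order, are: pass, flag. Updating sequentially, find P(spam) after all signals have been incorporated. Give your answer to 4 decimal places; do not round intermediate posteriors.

After 'pass': P(spam) = 0.6·0.8500 / (0.6·0.8500 + 0.75·0.1500) ≈ 0.8193
After 'flag': P(spam) = 0.4·0.8193 / (0.4·0.8193 + 0.25·0.1807) ≈ 0.8788

0.8788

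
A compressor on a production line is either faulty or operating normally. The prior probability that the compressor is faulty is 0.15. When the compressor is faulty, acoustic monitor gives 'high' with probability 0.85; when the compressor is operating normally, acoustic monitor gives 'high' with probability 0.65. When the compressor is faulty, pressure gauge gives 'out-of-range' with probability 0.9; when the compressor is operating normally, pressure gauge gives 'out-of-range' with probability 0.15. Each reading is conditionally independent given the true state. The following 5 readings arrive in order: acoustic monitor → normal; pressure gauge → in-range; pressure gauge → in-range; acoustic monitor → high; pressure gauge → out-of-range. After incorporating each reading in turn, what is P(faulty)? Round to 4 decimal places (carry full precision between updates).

After acoustic monitor='normal': P(faulty) = 0.15·0.1500 / (0.15·0.1500 + 0.35·0.8500) ≈ 0.0703
After pressure gauge='in-range': P(faulty) = 0.1·0.0703 / (0.1·0.0703 + 0.85·0.9297) ≈ 0.0088
After pressure gauge='in-range': P(faulty) = 0.1·0.0088 / (0.1·0.0088 + 0.85·0.9912) ≈ 0.0010
After acoustic monitor='high': P(faulty) = 0.85·0.0010 / (0.85·0.0010 + 0.65·0.9990) ≈ 0.0014
After pressure gauge='out-of-range': P(faulty) = 0.9·0.0014 / (0.9·0.0014 + 0.15·0.9986) ≈ 0.0081

0.0081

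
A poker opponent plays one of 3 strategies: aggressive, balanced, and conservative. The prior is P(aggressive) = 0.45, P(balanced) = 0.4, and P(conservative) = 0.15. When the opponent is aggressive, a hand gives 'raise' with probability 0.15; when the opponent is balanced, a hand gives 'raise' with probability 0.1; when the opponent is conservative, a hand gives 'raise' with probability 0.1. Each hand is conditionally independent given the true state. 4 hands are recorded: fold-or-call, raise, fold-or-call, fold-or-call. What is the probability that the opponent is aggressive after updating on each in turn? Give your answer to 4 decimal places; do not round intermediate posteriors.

0.5083

After 'fold-or-call': normaliser = 0.85·0.4500 + 0.9·0.4000 + 0.9·0.1500; P(aggressive) ≈ 0.4359, P(balanced) ≈ 0.4103, P(conservative) ≈ 0.1538
After 'raise': normaliser = 0.15·0.4359 + 0.1·0.4103 + 0.1·0.1538; P(aggressive) ≈ 0.5368, P(balanced) ≈ 0.3368, P(conservative) ≈ 0.1263
After 'fold-or-call': normaliser = 0.85·0.5368 + 0.9·0.3368 + 0.9·0.1263; P(aggressive) ≈ 0.5226, P(balanced) ≈ 0.3472, P(conservative) ≈ 0.1302
After 'fold-or-call': normaliser = 0.85·0.5226 + 0.9·0.3472 + 0.9·0.1302; P(aggressive) ≈ 0.5083, P(balanced) ≈ 0.3576, P(conservative) ≈ 0.1341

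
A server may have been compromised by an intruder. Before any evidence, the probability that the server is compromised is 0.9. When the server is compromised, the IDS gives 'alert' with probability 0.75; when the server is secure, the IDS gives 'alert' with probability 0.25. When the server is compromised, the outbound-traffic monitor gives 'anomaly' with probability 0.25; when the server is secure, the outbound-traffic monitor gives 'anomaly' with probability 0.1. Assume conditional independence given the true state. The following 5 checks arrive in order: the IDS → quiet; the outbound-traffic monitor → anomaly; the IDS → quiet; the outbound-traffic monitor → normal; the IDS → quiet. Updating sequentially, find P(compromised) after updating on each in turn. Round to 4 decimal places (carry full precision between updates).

0.4098

After the IDS='quiet': P(compromised) = 0.25·0.9000 / (0.25·0.9000 + 0.75·0.1000) ≈ 0.7500
After the outbound-traffic monitor='anomaly': P(compromised) = 0.25·0.7500 / (0.25·0.7500 + 0.1·0.2500) ≈ 0.8824
After the IDS='quiet': P(compromised) = 0.25·0.8824 / (0.25·0.8824 + 0.75·0.1176) ≈ 0.7143
After the outbound-traffic monitor='normal': P(compromised) = 0.75·0.7143 / (0.75·0.7143 + 0.9·0.2857) ≈ 0.6757
After the IDS='quiet': P(compromised) = 0.25·0.6757 / (0.25·0.6757 + 0.75·0.3243) ≈ 0.4098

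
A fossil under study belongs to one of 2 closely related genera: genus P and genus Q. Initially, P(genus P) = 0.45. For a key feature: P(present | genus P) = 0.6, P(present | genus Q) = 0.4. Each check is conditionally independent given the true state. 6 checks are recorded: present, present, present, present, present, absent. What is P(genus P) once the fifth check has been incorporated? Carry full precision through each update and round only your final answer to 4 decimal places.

After 'present': P(genus P) = 0.6·0.4500 / (0.6·0.4500 + 0.4·0.5500) ≈ 0.5510
After 'present': P(genus P) = 0.6·0.5510 / (0.6·0.5510 + 0.4·0.4490) ≈ 0.6480
After 'present': P(genus P) = 0.6·0.6480 / (0.6·0.6480 + 0.4·0.3520) ≈ 0.7341
After 'present': P(genus P) = 0.6·0.7341 / (0.6·0.7341 + 0.4·0.2659) ≈ 0.8055
After 'present': P(genus P) = 0.6·0.8055 / (0.6·0.8055 + 0.4·0.1945) ≈ 0.8614

0.8614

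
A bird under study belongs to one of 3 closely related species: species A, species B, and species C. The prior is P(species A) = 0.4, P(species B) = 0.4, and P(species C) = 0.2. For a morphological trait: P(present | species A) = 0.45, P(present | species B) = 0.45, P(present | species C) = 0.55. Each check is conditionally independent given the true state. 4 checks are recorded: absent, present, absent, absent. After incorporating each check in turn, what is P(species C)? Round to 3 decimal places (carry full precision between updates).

After 'absent': normaliser = 0.55·0.4000 + 0.55·0.4000 + 0.45·0.2000; P(species A) ≈ 0.4151, P(species B) ≈ 0.4151, P(species C) ≈ 0.1698
After 'present': normaliser = 0.45·0.4151 + 0.45·0.4151 + 0.55·0.1698; P(species A) ≈ 0.4000, P(species B) ≈ 0.4000, P(species C) ≈ 0.2000
After 'absent': normaliser = 0.55·0.4000 + 0.55·0.4000 + 0.45·0.2000; P(species A) ≈ 0.4151, P(species B) ≈ 0.4151, P(species C) ≈ 0.1698
After 'absent': normaliser = 0.55·0.4151 + 0.55·0.4151 + 0.45·0.1698; P(species A) ≈ 0.4283, P(species B) ≈ 0.4283, P(species C) ≈ 0.1434

0.143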